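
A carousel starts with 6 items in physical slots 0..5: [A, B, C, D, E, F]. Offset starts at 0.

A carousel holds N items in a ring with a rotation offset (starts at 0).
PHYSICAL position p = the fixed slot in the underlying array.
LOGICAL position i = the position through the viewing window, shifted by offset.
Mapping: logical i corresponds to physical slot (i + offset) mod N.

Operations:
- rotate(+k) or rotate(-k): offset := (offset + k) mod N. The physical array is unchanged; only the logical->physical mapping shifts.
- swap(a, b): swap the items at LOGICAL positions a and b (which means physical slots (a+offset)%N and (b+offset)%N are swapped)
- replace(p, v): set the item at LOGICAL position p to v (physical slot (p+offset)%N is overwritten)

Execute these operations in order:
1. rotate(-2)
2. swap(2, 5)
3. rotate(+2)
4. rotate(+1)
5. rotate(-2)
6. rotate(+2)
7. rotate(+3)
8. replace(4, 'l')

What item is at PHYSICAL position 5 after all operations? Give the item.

After op 1 (rotate(-2)): offset=4, physical=[A,B,C,D,E,F], logical=[E,F,A,B,C,D]
After op 2 (swap(2, 5)): offset=4, physical=[D,B,C,A,E,F], logical=[E,F,D,B,C,A]
After op 3 (rotate(+2)): offset=0, physical=[D,B,C,A,E,F], logical=[D,B,C,A,E,F]
After op 4 (rotate(+1)): offset=1, physical=[D,B,C,A,E,F], logical=[B,C,A,E,F,D]
After op 5 (rotate(-2)): offset=5, physical=[D,B,C,A,E,F], logical=[F,D,B,C,A,E]
After op 6 (rotate(+2)): offset=1, physical=[D,B,C,A,E,F], logical=[B,C,A,E,F,D]
After op 7 (rotate(+3)): offset=4, physical=[D,B,C,A,E,F], logical=[E,F,D,B,C,A]
After op 8 (replace(4, 'l')): offset=4, physical=[D,B,l,A,E,F], logical=[E,F,D,B,l,A]

Answer: F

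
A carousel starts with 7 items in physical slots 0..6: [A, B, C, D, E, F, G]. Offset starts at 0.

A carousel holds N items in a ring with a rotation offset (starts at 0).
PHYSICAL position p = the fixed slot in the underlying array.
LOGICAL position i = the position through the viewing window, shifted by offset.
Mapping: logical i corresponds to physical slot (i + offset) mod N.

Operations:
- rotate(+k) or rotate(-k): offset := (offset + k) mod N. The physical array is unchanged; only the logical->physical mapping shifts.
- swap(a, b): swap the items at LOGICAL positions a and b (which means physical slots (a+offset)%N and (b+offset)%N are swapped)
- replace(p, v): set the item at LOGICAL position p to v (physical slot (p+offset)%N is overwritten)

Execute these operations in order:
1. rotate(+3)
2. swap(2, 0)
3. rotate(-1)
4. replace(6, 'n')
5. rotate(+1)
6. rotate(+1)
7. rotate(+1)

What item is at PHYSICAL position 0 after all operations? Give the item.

After op 1 (rotate(+3)): offset=3, physical=[A,B,C,D,E,F,G], logical=[D,E,F,G,A,B,C]
After op 2 (swap(2, 0)): offset=3, physical=[A,B,C,F,E,D,G], logical=[F,E,D,G,A,B,C]
After op 3 (rotate(-1)): offset=2, physical=[A,B,C,F,E,D,G], logical=[C,F,E,D,G,A,B]
After op 4 (replace(6, 'n')): offset=2, physical=[A,n,C,F,E,D,G], logical=[C,F,E,D,G,A,n]
After op 5 (rotate(+1)): offset=3, physical=[A,n,C,F,E,D,G], logical=[F,E,D,G,A,n,C]
After op 6 (rotate(+1)): offset=4, physical=[A,n,C,F,E,D,G], logical=[E,D,G,A,n,C,F]
After op 7 (rotate(+1)): offset=5, physical=[A,n,C,F,E,D,G], logical=[D,G,A,n,C,F,E]

Answer: A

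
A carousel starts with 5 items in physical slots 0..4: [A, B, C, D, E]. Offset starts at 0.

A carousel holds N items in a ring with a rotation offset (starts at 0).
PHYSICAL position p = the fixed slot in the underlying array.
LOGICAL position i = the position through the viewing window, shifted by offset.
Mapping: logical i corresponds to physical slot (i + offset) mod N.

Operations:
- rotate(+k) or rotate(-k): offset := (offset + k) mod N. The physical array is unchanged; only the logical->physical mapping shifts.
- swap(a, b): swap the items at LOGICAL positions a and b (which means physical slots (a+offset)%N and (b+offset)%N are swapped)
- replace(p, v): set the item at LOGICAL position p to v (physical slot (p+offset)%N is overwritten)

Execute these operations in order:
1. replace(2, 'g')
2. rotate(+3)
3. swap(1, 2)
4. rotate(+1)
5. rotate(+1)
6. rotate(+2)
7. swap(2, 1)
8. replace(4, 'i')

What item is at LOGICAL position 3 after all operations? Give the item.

After op 1 (replace(2, 'g')): offset=0, physical=[A,B,g,D,E], logical=[A,B,g,D,E]
After op 2 (rotate(+3)): offset=3, physical=[A,B,g,D,E], logical=[D,E,A,B,g]
After op 3 (swap(1, 2)): offset=3, physical=[E,B,g,D,A], logical=[D,A,E,B,g]
After op 4 (rotate(+1)): offset=4, physical=[E,B,g,D,A], logical=[A,E,B,g,D]
After op 5 (rotate(+1)): offset=0, physical=[E,B,g,D,A], logical=[E,B,g,D,A]
After op 6 (rotate(+2)): offset=2, physical=[E,B,g,D,A], logical=[g,D,A,E,B]
After op 7 (swap(2, 1)): offset=2, physical=[E,B,g,A,D], logical=[g,A,D,E,B]
After op 8 (replace(4, 'i')): offset=2, physical=[E,i,g,A,D], logical=[g,A,D,E,i]

Answer: E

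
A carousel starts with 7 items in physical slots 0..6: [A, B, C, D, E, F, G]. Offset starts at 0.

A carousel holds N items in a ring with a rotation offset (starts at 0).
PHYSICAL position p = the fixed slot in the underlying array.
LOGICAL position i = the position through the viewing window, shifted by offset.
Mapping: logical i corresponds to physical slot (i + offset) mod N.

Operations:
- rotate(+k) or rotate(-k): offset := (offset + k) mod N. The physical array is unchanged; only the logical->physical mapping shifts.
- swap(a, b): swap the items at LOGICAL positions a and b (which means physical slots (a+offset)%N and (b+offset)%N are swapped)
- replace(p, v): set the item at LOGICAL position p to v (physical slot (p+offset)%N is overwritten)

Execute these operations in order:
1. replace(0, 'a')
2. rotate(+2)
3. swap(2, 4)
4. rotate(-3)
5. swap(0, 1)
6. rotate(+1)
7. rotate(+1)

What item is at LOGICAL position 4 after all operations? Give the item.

After op 1 (replace(0, 'a')): offset=0, physical=[a,B,C,D,E,F,G], logical=[a,B,C,D,E,F,G]
After op 2 (rotate(+2)): offset=2, physical=[a,B,C,D,E,F,G], logical=[C,D,E,F,G,a,B]
After op 3 (swap(2, 4)): offset=2, physical=[a,B,C,D,G,F,E], logical=[C,D,G,F,E,a,B]
After op 4 (rotate(-3)): offset=6, physical=[a,B,C,D,G,F,E], logical=[E,a,B,C,D,G,F]
After op 5 (swap(0, 1)): offset=6, physical=[E,B,C,D,G,F,a], logical=[a,E,B,C,D,G,F]
After op 6 (rotate(+1)): offset=0, physical=[E,B,C,D,G,F,a], logical=[E,B,C,D,G,F,a]
After op 7 (rotate(+1)): offset=1, physical=[E,B,C,D,G,F,a], logical=[B,C,D,G,F,a,E]

Answer: F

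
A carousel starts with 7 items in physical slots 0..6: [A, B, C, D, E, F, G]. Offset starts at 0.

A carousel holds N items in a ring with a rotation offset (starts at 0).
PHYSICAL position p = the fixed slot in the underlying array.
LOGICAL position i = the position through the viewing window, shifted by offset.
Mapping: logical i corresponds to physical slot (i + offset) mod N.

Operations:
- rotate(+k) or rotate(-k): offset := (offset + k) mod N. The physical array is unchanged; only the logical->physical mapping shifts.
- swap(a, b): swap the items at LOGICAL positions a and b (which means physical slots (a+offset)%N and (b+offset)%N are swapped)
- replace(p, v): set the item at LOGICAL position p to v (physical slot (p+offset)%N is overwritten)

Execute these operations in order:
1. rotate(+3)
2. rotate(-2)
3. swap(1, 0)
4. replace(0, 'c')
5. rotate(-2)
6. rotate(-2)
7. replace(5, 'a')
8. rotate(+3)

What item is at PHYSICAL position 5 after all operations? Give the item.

After op 1 (rotate(+3)): offset=3, physical=[A,B,C,D,E,F,G], logical=[D,E,F,G,A,B,C]
After op 2 (rotate(-2)): offset=1, physical=[A,B,C,D,E,F,G], logical=[B,C,D,E,F,G,A]
After op 3 (swap(1, 0)): offset=1, physical=[A,C,B,D,E,F,G], logical=[C,B,D,E,F,G,A]
After op 4 (replace(0, 'c')): offset=1, physical=[A,c,B,D,E,F,G], logical=[c,B,D,E,F,G,A]
After op 5 (rotate(-2)): offset=6, physical=[A,c,B,D,E,F,G], logical=[G,A,c,B,D,E,F]
After op 6 (rotate(-2)): offset=4, physical=[A,c,B,D,E,F,G], logical=[E,F,G,A,c,B,D]
After op 7 (replace(5, 'a')): offset=4, physical=[A,c,a,D,E,F,G], logical=[E,F,G,A,c,a,D]
After op 8 (rotate(+3)): offset=0, physical=[A,c,a,D,E,F,G], logical=[A,c,a,D,E,F,G]

Answer: F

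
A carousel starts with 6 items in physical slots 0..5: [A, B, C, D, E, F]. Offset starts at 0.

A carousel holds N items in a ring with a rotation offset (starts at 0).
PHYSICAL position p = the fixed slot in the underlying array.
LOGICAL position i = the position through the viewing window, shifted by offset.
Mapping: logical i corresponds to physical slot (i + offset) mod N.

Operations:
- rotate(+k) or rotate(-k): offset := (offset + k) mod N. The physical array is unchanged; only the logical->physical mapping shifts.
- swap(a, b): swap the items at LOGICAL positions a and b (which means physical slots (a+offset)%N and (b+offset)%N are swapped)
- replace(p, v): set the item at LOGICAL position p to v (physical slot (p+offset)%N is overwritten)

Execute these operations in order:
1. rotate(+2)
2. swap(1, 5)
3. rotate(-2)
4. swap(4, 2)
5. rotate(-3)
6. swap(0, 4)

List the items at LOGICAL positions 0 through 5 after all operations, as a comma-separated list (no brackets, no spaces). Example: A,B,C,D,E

After op 1 (rotate(+2)): offset=2, physical=[A,B,C,D,E,F], logical=[C,D,E,F,A,B]
After op 2 (swap(1, 5)): offset=2, physical=[A,D,C,B,E,F], logical=[C,B,E,F,A,D]
After op 3 (rotate(-2)): offset=0, physical=[A,D,C,B,E,F], logical=[A,D,C,B,E,F]
After op 4 (swap(4, 2)): offset=0, physical=[A,D,E,B,C,F], logical=[A,D,E,B,C,F]
After op 5 (rotate(-3)): offset=3, physical=[A,D,E,B,C,F], logical=[B,C,F,A,D,E]
After op 6 (swap(0, 4)): offset=3, physical=[A,B,E,D,C,F], logical=[D,C,F,A,B,E]

Answer: D,C,F,A,B,E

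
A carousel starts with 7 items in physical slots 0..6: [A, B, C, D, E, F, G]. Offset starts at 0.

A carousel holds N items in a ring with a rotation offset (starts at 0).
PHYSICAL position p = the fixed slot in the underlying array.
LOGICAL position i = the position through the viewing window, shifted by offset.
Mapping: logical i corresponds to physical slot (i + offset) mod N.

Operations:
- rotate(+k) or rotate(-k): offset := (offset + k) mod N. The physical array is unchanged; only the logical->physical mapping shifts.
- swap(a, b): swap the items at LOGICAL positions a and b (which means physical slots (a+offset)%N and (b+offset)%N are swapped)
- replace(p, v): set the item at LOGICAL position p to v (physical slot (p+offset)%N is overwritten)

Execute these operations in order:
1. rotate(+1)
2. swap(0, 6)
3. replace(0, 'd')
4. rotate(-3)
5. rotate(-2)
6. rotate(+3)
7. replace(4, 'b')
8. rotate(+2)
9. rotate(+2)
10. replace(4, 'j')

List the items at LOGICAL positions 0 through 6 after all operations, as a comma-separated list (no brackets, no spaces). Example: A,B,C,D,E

After op 1 (rotate(+1)): offset=1, physical=[A,B,C,D,E,F,G], logical=[B,C,D,E,F,G,A]
After op 2 (swap(0, 6)): offset=1, physical=[B,A,C,D,E,F,G], logical=[A,C,D,E,F,G,B]
After op 3 (replace(0, 'd')): offset=1, physical=[B,d,C,D,E,F,G], logical=[d,C,D,E,F,G,B]
After op 4 (rotate(-3)): offset=5, physical=[B,d,C,D,E,F,G], logical=[F,G,B,d,C,D,E]
After op 5 (rotate(-2)): offset=3, physical=[B,d,C,D,E,F,G], logical=[D,E,F,G,B,d,C]
After op 6 (rotate(+3)): offset=6, physical=[B,d,C,D,E,F,G], logical=[G,B,d,C,D,E,F]
After op 7 (replace(4, 'b')): offset=6, physical=[B,d,C,b,E,F,G], logical=[G,B,d,C,b,E,F]
After op 8 (rotate(+2)): offset=1, physical=[B,d,C,b,E,F,G], logical=[d,C,b,E,F,G,B]
After op 9 (rotate(+2)): offset=3, physical=[B,d,C,b,E,F,G], logical=[b,E,F,G,B,d,C]
After op 10 (replace(4, 'j')): offset=3, physical=[j,d,C,b,E,F,G], logical=[b,E,F,G,j,d,C]

Answer: b,E,F,G,j,d,C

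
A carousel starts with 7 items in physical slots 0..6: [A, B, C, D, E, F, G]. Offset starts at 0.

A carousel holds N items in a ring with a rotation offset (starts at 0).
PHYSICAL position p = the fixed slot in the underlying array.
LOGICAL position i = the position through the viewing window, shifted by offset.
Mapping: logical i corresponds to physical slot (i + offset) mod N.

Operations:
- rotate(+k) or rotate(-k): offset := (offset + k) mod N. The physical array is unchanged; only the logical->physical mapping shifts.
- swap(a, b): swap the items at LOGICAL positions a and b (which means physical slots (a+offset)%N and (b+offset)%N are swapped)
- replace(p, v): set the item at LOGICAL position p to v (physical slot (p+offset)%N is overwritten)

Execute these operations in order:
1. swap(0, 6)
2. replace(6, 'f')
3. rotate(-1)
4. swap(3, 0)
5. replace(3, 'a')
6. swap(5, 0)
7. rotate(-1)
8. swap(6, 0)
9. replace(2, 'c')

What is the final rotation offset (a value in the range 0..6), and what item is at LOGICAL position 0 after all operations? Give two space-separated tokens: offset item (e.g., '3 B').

After op 1 (swap(0, 6)): offset=0, physical=[G,B,C,D,E,F,A], logical=[G,B,C,D,E,F,A]
After op 2 (replace(6, 'f')): offset=0, physical=[G,B,C,D,E,F,f], logical=[G,B,C,D,E,F,f]
After op 3 (rotate(-1)): offset=6, physical=[G,B,C,D,E,F,f], logical=[f,G,B,C,D,E,F]
After op 4 (swap(3, 0)): offset=6, physical=[G,B,f,D,E,F,C], logical=[C,G,B,f,D,E,F]
After op 5 (replace(3, 'a')): offset=6, physical=[G,B,a,D,E,F,C], logical=[C,G,B,a,D,E,F]
After op 6 (swap(5, 0)): offset=6, physical=[G,B,a,D,C,F,E], logical=[E,G,B,a,D,C,F]
After op 7 (rotate(-1)): offset=5, physical=[G,B,a,D,C,F,E], logical=[F,E,G,B,a,D,C]
After op 8 (swap(6, 0)): offset=5, physical=[G,B,a,D,F,C,E], logical=[C,E,G,B,a,D,F]
After op 9 (replace(2, 'c')): offset=5, physical=[c,B,a,D,F,C,E], logical=[C,E,c,B,a,D,F]

Answer: 5 C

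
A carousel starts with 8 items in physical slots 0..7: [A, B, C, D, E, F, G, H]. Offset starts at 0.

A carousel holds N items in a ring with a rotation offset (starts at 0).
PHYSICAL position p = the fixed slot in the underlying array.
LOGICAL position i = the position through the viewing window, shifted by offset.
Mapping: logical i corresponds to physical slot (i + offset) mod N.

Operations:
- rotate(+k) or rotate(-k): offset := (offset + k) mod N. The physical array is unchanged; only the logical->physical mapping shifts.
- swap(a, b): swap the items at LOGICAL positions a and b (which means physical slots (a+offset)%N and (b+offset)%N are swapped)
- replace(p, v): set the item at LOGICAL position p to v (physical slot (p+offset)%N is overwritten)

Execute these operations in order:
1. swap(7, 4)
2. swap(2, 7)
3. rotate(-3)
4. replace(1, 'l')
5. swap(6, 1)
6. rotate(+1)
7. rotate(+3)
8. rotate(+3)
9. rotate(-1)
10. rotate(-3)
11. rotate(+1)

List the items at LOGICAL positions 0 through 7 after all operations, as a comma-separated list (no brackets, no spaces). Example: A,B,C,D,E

After op 1 (swap(7, 4)): offset=0, physical=[A,B,C,D,H,F,G,E], logical=[A,B,C,D,H,F,G,E]
After op 2 (swap(2, 7)): offset=0, physical=[A,B,E,D,H,F,G,C], logical=[A,B,E,D,H,F,G,C]
After op 3 (rotate(-3)): offset=5, physical=[A,B,E,D,H,F,G,C], logical=[F,G,C,A,B,E,D,H]
After op 4 (replace(1, 'l')): offset=5, physical=[A,B,E,D,H,F,l,C], logical=[F,l,C,A,B,E,D,H]
After op 5 (swap(6, 1)): offset=5, physical=[A,B,E,l,H,F,D,C], logical=[F,D,C,A,B,E,l,H]
After op 6 (rotate(+1)): offset=6, physical=[A,B,E,l,H,F,D,C], logical=[D,C,A,B,E,l,H,F]
After op 7 (rotate(+3)): offset=1, physical=[A,B,E,l,H,F,D,C], logical=[B,E,l,H,F,D,C,A]
After op 8 (rotate(+3)): offset=4, physical=[A,B,E,l,H,F,D,C], logical=[H,F,D,C,A,B,E,l]
After op 9 (rotate(-1)): offset=3, physical=[A,B,E,l,H,F,D,C], logical=[l,H,F,D,C,A,B,E]
After op 10 (rotate(-3)): offset=0, physical=[A,B,E,l,H,F,D,C], logical=[A,B,E,l,H,F,D,C]
After op 11 (rotate(+1)): offset=1, physical=[A,B,E,l,H,F,D,C], logical=[B,E,l,H,F,D,C,A]

Answer: B,E,l,H,F,D,C,A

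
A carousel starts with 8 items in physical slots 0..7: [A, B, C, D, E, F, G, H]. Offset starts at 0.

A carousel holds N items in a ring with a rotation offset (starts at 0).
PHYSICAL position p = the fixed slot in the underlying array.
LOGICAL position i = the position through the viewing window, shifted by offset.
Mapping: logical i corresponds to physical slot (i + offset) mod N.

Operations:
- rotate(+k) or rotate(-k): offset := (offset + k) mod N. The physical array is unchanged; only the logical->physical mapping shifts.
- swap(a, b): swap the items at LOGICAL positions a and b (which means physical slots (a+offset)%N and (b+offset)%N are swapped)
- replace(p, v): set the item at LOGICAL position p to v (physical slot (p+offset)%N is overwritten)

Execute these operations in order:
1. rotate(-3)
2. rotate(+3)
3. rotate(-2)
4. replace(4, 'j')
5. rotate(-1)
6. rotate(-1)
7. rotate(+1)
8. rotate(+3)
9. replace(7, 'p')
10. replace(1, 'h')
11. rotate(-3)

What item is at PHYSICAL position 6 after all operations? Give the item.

Answer: G

Derivation:
After op 1 (rotate(-3)): offset=5, physical=[A,B,C,D,E,F,G,H], logical=[F,G,H,A,B,C,D,E]
After op 2 (rotate(+3)): offset=0, physical=[A,B,C,D,E,F,G,H], logical=[A,B,C,D,E,F,G,H]
After op 3 (rotate(-2)): offset=6, physical=[A,B,C,D,E,F,G,H], logical=[G,H,A,B,C,D,E,F]
After op 4 (replace(4, 'j')): offset=6, physical=[A,B,j,D,E,F,G,H], logical=[G,H,A,B,j,D,E,F]
After op 5 (rotate(-1)): offset=5, physical=[A,B,j,D,E,F,G,H], logical=[F,G,H,A,B,j,D,E]
After op 6 (rotate(-1)): offset=4, physical=[A,B,j,D,E,F,G,H], logical=[E,F,G,H,A,B,j,D]
After op 7 (rotate(+1)): offset=5, physical=[A,B,j,D,E,F,G,H], logical=[F,G,H,A,B,j,D,E]
After op 8 (rotate(+3)): offset=0, physical=[A,B,j,D,E,F,G,H], logical=[A,B,j,D,E,F,G,H]
After op 9 (replace(7, 'p')): offset=0, physical=[A,B,j,D,E,F,G,p], logical=[A,B,j,D,E,F,G,p]
After op 10 (replace(1, 'h')): offset=0, physical=[A,h,j,D,E,F,G,p], logical=[A,h,j,D,E,F,G,p]
After op 11 (rotate(-3)): offset=5, physical=[A,h,j,D,E,F,G,p], logical=[F,G,p,A,h,j,D,E]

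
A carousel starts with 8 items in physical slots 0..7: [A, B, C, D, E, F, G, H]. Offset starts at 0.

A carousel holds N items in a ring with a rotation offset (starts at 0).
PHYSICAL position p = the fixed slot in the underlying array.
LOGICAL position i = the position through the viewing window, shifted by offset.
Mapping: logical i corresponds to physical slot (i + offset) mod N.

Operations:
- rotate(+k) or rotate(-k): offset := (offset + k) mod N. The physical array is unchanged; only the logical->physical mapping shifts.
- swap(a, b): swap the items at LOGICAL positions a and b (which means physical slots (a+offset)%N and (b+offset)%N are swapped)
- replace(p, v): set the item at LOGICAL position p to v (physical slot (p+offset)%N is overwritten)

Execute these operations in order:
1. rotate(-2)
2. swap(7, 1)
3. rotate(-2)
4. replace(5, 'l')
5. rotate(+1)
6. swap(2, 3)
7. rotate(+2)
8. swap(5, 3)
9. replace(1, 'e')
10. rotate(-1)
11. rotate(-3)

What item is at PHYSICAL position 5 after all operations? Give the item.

After op 1 (rotate(-2)): offset=6, physical=[A,B,C,D,E,F,G,H], logical=[G,H,A,B,C,D,E,F]
After op 2 (swap(7, 1)): offset=6, physical=[A,B,C,D,E,H,G,F], logical=[G,F,A,B,C,D,E,H]
After op 3 (rotate(-2)): offset=4, physical=[A,B,C,D,E,H,G,F], logical=[E,H,G,F,A,B,C,D]
After op 4 (replace(5, 'l')): offset=4, physical=[A,l,C,D,E,H,G,F], logical=[E,H,G,F,A,l,C,D]
After op 5 (rotate(+1)): offset=5, physical=[A,l,C,D,E,H,G,F], logical=[H,G,F,A,l,C,D,E]
After op 6 (swap(2, 3)): offset=5, physical=[F,l,C,D,E,H,G,A], logical=[H,G,A,F,l,C,D,E]
After op 7 (rotate(+2)): offset=7, physical=[F,l,C,D,E,H,G,A], logical=[A,F,l,C,D,E,H,G]
After op 8 (swap(5, 3)): offset=7, physical=[F,l,E,D,C,H,G,A], logical=[A,F,l,E,D,C,H,G]
After op 9 (replace(1, 'e')): offset=7, physical=[e,l,E,D,C,H,G,A], logical=[A,e,l,E,D,C,H,G]
After op 10 (rotate(-1)): offset=6, physical=[e,l,E,D,C,H,G,A], logical=[G,A,e,l,E,D,C,H]
After op 11 (rotate(-3)): offset=3, physical=[e,l,E,D,C,H,G,A], logical=[D,C,H,G,A,e,l,E]

Answer: H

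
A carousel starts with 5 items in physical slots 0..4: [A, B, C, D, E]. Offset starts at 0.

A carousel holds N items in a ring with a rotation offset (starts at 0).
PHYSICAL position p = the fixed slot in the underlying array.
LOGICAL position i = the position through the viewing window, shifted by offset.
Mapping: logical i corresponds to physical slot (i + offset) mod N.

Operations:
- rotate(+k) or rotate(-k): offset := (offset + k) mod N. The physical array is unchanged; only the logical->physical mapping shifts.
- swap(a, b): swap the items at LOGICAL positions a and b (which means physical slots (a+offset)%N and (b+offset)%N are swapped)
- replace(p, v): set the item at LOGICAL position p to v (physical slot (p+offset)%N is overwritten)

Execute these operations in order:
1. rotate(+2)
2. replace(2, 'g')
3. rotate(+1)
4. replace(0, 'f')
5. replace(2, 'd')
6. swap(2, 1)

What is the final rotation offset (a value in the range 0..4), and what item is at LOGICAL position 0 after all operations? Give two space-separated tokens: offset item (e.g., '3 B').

Answer: 3 f

Derivation:
After op 1 (rotate(+2)): offset=2, physical=[A,B,C,D,E], logical=[C,D,E,A,B]
After op 2 (replace(2, 'g')): offset=2, physical=[A,B,C,D,g], logical=[C,D,g,A,B]
After op 3 (rotate(+1)): offset=3, physical=[A,B,C,D,g], logical=[D,g,A,B,C]
After op 4 (replace(0, 'f')): offset=3, physical=[A,B,C,f,g], logical=[f,g,A,B,C]
After op 5 (replace(2, 'd')): offset=3, physical=[d,B,C,f,g], logical=[f,g,d,B,C]
After op 6 (swap(2, 1)): offset=3, physical=[g,B,C,f,d], logical=[f,d,g,B,C]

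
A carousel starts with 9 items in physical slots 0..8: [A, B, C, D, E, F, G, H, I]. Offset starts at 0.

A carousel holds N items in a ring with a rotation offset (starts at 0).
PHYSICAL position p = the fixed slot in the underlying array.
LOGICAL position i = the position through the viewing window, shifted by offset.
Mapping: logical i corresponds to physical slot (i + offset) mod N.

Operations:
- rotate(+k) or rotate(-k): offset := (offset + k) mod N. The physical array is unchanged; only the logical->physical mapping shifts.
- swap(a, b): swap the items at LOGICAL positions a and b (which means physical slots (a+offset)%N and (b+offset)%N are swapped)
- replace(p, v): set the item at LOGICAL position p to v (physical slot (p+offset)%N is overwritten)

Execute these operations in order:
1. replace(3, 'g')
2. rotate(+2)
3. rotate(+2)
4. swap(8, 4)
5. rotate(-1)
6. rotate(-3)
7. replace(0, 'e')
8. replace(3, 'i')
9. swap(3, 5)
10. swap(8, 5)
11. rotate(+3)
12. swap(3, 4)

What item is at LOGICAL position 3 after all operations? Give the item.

Answer: H

Derivation:
After op 1 (replace(3, 'g')): offset=0, physical=[A,B,C,g,E,F,G,H,I], logical=[A,B,C,g,E,F,G,H,I]
After op 2 (rotate(+2)): offset=2, physical=[A,B,C,g,E,F,G,H,I], logical=[C,g,E,F,G,H,I,A,B]
After op 3 (rotate(+2)): offset=4, physical=[A,B,C,g,E,F,G,H,I], logical=[E,F,G,H,I,A,B,C,g]
After op 4 (swap(8, 4)): offset=4, physical=[A,B,C,I,E,F,G,H,g], logical=[E,F,G,H,g,A,B,C,I]
After op 5 (rotate(-1)): offset=3, physical=[A,B,C,I,E,F,G,H,g], logical=[I,E,F,G,H,g,A,B,C]
After op 6 (rotate(-3)): offset=0, physical=[A,B,C,I,E,F,G,H,g], logical=[A,B,C,I,E,F,G,H,g]
After op 7 (replace(0, 'e')): offset=0, physical=[e,B,C,I,E,F,G,H,g], logical=[e,B,C,I,E,F,G,H,g]
After op 8 (replace(3, 'i')): offset=0, physical=[e,B,C,i,E,F,G,H,g], logical=[e,B,C,i,E,F,G,H,g]
After op 9 (swap(3, 5)): offset=0, physical=[e,B,C,F,E,i,G,H,g], logical=[e,B,C,F,E,i,G,H,g]
After op 10 (swap(8, 5)): offset=0, physical=[e,B,C,F,E,g,G,H,i], logical=[e,B,C,F,E,g,G,H,i]
After op 11 (rotate(+3)): offset=3, physical=[e,B,C,F,E,g,G,H,i], logical=[F,E,g,G,H,i,e,B,C]
After op 12 (swap(3, 4)): offset=3, physical=[e,B,C,F,E,g,H,G,i], logical=[F,E,g,H,G,i,e,B,C]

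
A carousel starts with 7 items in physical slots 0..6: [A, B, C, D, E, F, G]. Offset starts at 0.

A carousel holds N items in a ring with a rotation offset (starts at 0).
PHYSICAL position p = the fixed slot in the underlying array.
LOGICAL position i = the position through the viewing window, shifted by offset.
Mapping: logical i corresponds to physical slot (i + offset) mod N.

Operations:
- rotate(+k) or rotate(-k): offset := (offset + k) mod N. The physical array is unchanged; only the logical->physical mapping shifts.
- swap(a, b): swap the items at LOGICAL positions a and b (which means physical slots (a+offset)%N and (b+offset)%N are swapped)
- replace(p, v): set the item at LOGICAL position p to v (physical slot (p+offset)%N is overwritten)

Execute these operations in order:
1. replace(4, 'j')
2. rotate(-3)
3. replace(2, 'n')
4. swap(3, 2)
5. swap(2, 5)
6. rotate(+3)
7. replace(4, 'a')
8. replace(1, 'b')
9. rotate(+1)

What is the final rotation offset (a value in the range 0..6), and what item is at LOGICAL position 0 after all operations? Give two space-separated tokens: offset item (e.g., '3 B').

Answer: 1 b

Derivation:
After op 1 (replace(4, 'j')): offset=0, physical=[A,B,C,D,j,F,G], logical=[A,B,C,D,j,F,G]
After op 2 (rotate(-3)): offset=4, physical=[A,B,C,D,j,F,G], logical=[j,F,G,A,B,C,D]
After op 3 (replace(2, 'n')): offset=4, physical=[A,B,C,D,j,F,n], logical=[j,F,n,A,B,C,D]
After op 4 (swap(3, 2)): offset=4, physical=[n,B,C,D,j,F,A], logical=[j,F,A,n,B,C,D]
After op 5 (swap(2, 5)): offset=4, physical=[n,B,A,D,j,F,C], logical=[j,F,C,n,B,A,D]
After op 6 (rotate(+3)): offset=0, physical=[n,B,A,D,j,F,C], logical=[n,B,A,D,j,F,C]
After op 7 (replace(4, 'a')): offset=0, physical=[n,B,A,D,a,F,C], logical=[n,B,A,D,a,F,C]
After op 8 (replace(1, 'b')): offset=0, physical=[n,b,A,D,a,F,C], logical=[n,b,A,D,a,F,C]
After op 9 (rotate(+1)): offset=1, physical=[n,b,A,D,a,F,C], logical=[b,A,D,a,F,C,n]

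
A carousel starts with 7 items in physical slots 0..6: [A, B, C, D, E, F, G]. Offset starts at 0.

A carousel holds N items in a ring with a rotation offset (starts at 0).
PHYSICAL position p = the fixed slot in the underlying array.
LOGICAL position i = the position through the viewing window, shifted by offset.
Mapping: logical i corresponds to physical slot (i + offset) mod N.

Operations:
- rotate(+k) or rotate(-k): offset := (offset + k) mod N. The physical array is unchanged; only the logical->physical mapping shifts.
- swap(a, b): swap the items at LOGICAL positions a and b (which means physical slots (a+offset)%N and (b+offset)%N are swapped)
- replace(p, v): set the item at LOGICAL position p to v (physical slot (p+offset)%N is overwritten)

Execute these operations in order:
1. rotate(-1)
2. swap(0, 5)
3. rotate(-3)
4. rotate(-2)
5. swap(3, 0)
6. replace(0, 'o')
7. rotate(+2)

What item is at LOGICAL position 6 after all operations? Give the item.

Answer: C

Derivation:
After op 1 (rotate(-1)): offset=6, physical=[A,B,C,D,E,F,G], logical=[G,A,B,C,D,E,F]
After op 2 (swap(0, 5)): offset=6, physical=[A,B,C,D,G,F,E], logical=[E,A,B,C,D,G,F]
After op 3 (rotate(-3)): offset=3, physical=[A,B,C,D,G,F,E], logical=[D,G,F,E,A,B,C]
After op 4 (rotate(-2)): offset=1, physical=[A,B,C,D,G,F,E], logical=[B,C,D,G,F,E,A]
After op 5 (swap(3, 0)): offset=1, physical=[A,G,C,D,B,F,E], logical=[G,C,D,B,F,E,A]
After op 6 (replace(0, 'o')): offset=1, physical=[A,o,C,D,B,F,E], logical=[o,C,D,B,F,E,A]
After op 7 (rotate(+2)): offset=3, physical=[A,o,C,D,B,F,E], logical=[D,B,F,E,A,o,C]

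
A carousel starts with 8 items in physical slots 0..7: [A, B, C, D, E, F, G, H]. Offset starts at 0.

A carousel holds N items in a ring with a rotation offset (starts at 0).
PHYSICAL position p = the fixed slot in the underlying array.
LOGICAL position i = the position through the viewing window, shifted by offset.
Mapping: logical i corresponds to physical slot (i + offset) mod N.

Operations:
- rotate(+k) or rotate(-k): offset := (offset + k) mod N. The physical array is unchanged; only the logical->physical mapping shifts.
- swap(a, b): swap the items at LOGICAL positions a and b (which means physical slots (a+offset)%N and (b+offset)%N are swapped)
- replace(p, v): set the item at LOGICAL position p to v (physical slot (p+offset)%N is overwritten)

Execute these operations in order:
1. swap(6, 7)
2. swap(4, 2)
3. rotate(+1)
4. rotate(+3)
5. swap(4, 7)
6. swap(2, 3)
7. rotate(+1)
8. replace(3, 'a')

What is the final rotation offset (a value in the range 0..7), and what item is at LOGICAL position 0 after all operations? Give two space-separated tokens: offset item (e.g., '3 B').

After op 1 (swap(6, 7)): offset=0, physical=[A,B,C,D,E,F,H,G], logical=[A,B,C,D,E,F,H,G]
After op 2 (swap(4, 2)): offset=0, physical=[A,B,E,D,C,F,H,G], logical=[A,B,E,D,C,F,H,G]
After op 3 (rotate(+1)): offset=1, physical=[A,B,E,D,C,F,H,G], logical=[B,E,D,C,F,H,G,A]
After op 4 (rotate(+3)): offset=4, physical=[A,B,E,D,C,F,H,G], logical=[C,F,H,G,A,B,E,D]
After op 5 (swap(4, 7)): offset=4, physical=[D,B,E,A,C,F,H,G], logical=[C,F,H,G,D,B,E,A]
After op 6 (swap(2, 3)): offset=4, physical=[D,B,E,A,C,F,G,H], logical=[C,F,G,H,D,B,E,A]
After op 7 (rotate(+1)): offset=5, physical=[D,B,E,A,C,F,G,H], logical=[F,G,H,D,B,E,A,C]
After op 8 (replace(3, 'a')): offset=5, physical=[a,B,E,A,C,F,G,H], logical=[F,G,H,a,B,E,A,C]

Answer: 5 F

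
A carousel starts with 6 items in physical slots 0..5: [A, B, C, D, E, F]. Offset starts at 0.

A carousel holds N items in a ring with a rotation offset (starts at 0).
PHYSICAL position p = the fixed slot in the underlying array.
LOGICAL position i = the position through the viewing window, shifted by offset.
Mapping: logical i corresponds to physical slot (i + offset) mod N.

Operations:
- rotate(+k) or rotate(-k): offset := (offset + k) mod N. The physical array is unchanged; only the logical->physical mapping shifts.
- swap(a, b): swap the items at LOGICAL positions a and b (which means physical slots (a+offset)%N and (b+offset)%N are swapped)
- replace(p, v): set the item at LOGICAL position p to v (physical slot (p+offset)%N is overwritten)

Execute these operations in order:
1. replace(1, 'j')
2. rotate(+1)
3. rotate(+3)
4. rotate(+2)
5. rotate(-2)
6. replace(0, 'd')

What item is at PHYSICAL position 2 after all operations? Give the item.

Answer: C

Derivation:
After op 1 (replace(1, 'j')): offset=0, physical=[A,j,C,D,E,F], logical=[A,j,C,D,E,F]
After op 2 (rotate(+1)): offset=1, physical=[A,j,C,D,E,F], logical=[j,C,D,E,F,A]
After op 3 (rotate(+3)): offset=4, physical=[A,j,C,D,E,F], logical=[E,F,A,j,C,D]
After op 4 (rotate(+2)): offset=0, physical=[A,j,C,D,E,F], logical=[A,j,C,D,E,F]
After op 5 (rotate(-2)): offset=4, physical=[A,j,C,D,E,F], logical=[E,F,A,j,C,D]
After op 6 (replace(0, 'd')): offset=4, physical=[A,j,C,D,d,F], logical=[d,F,A,j,C,D]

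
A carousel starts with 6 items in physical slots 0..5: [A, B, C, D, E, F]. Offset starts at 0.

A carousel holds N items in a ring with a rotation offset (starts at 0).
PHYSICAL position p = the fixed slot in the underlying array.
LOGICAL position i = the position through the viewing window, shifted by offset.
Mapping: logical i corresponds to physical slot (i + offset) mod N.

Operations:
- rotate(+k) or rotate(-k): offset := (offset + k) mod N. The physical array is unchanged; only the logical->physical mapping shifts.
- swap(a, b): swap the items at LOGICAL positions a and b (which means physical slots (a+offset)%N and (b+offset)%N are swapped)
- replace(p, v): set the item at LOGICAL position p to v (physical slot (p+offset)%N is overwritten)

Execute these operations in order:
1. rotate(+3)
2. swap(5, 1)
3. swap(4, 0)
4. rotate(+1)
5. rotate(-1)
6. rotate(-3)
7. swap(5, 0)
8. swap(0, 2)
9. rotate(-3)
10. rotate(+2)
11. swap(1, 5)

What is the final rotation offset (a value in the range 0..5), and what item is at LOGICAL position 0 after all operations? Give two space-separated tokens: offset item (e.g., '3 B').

Answer: 5 A

Derivation:
After op 1 (rotate(+3)): offset=3, physical=[A,B,C,D,E,F], logical=[D,E,F,A,B,C]
After op 2 (swap(5, 1)): offset=3, physical=[A,B,E,D,C,F], logical=[D,C,F,A,B,E]
After op 3 (swap(4, 0)): offset=3, physical=[A,D,E,B,C,F], logical=[B,C,F,A,D,E]
After op 4 (rotate(+1)): offset=4, physical=[A,D,E,B,C,F], logical=[C,F,A,D,E,B]
After op 5 (rotate(-1)): offset=3, physical=[A,D,E,B,C,F], logical=[B,C,F,A,D,E]
After op 6 (rotate(-3)): offset=0, physical=[A,D,E,B,C,F], logical=[A,D,E,B,C,F]
After op 7 (swap(5, 0)): offset=0, physical=[F,D,E,B,C,A], logical=[F,D,E,B,C,A]
After op 8 (swap(0, 2)): offset=0, physical=[E,D,F,B,C,A], logical=[E,D,F,B,C,A]
After op 9 (rotate(-3)): offset=3, physical=[E,D,F,B,C,A], logical=[B,C,A,E,D,F]
After op 10 (rotate(+2)): offset=5, physical=[E,D,F,B,C,A], logical=[A,E,D,F,B,C]
After op 11 (swap(1, 5)): offset=5, physical=[C,D,F,B,E,A], logical=[A,C,D,F,B,E]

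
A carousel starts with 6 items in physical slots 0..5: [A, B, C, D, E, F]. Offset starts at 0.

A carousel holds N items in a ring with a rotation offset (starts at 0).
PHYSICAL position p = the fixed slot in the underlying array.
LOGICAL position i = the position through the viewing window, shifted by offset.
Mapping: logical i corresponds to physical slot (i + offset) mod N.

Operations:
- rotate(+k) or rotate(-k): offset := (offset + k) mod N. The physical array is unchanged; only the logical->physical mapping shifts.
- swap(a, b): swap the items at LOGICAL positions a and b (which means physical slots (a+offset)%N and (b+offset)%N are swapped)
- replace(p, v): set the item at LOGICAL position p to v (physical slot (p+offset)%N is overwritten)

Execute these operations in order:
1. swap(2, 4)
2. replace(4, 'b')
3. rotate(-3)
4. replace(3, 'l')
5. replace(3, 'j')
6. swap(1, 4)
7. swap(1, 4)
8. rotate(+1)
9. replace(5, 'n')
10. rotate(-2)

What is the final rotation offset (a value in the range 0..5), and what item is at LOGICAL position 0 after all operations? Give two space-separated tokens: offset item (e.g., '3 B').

Answer: 2 E

Derivation:
After op 1 (swap(2, 4)): offset=0, physical=[A,B,E,D,C,F], logical=[A,B,E,D,C,F]
After op 2 (replace(4, 'b')): offset=0, physical=[A,B,E,D,b,F], logical=[A,B,E,D,b,F]
After op 3 (rotate(-3)): offset=3, physical=[A,B,E,D,b,F], logical=[D,b,F,A,B,E]
After op 4 (replace(3, 'l')): offset=3, physical=[l,B,E,D,b,F], logical=[D,b,F,l,B,E]
After op 5 (replace(3, 'j')): offset=3, physical=[j,B,E,D,b,F], logical=[D,b,F,j,B,E]
After op 6 (swap(1, 4)): offset=3, physical=[j,b,E,D,B,F], logical=[D,B,F,j,b,E]
After op 7 (swap(1, 4)): offset=3, physical=[j,B,E,D,b,F], logical=[D,b,F,j,B,E]
After op 8 (rotate(+1)): offset=4, physical=[j,B,E,D,b,F], logical=[b,F,j,B,E,D]
After op 9 (replace(5, 'n')): offset=4, physical=[j,B,E,n,b,F], logical=[b,F,j,B,E,n]
After op 10 (rotate(-2)): offset=2, physical=[j,B,E,n,b,F], logical=[E,n,b,F,j,B]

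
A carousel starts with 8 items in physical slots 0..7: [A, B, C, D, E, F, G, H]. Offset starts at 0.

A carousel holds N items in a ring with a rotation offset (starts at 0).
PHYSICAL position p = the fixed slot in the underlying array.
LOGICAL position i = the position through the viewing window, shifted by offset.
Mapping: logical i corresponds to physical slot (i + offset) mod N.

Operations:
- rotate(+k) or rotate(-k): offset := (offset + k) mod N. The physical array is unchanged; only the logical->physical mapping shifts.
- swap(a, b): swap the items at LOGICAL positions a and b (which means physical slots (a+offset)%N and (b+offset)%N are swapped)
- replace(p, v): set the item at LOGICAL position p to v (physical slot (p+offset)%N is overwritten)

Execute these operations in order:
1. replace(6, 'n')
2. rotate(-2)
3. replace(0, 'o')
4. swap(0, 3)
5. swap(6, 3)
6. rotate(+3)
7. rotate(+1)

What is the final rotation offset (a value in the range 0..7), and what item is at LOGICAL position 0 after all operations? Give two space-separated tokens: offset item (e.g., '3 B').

After op 1 (replace(6, 'n')): offset=0, physical=[A,B,C,D,E,F,n,H], logical=[A,B,C,D,E,F,n,H]
After op 2 (rotate(-2)): offset=6, physical=[A,B,C,D,E,F,n,H], logical=[n,H,A,B,C,D,E,F]
After op 3 (replace(0, 'o')): offset=6, physical=[A,B,C,D,E,F,o,H], logical=[o,H,A,B,C,D,E,F]
After op 4 (swap(0, 3)): offset=6, physical=[A,o,C,D,E,F,B,H], logical=[B,H,A,o,C,D,E,F]
After op 5 (swap(6, 3)): offset=6, physical=[A,E,C,D,o,F,B,H], logical=[B,H,A,E,C,D,o,F]
After op 6 (rotate(+3)): offset=1, physical=[A,E,C,D,o,F,B,H], logical=[E,C,D,o,F,B,H,A]
After op 7 (rotate(+1)): offset=2, physical=[A,E,C,D,o,F,B,H], logical=[C,D,o,F,B,H,A,E]

Answer: 2 C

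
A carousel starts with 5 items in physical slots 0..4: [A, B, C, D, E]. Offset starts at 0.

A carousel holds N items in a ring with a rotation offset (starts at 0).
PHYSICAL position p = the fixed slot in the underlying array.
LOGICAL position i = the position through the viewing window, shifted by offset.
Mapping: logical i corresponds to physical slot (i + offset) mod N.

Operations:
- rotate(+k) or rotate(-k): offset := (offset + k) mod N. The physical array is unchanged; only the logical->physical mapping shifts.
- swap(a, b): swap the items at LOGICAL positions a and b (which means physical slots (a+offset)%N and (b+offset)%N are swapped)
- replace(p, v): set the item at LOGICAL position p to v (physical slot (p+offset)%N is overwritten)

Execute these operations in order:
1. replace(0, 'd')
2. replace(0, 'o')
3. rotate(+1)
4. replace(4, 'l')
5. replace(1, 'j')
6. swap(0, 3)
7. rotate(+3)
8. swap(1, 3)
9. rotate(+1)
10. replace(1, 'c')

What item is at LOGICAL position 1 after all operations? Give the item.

Answer: c

Derivation:
After op 1 (replace(0, 'd')): offset=0, physical=[d,B,C,D,E], logical=[d,B,C,D,E]
After op 2 (replace(0, 'o')): offset=0, physical=[o,B,C,D,E], logical=[o,B,C,D,E]
After op 3 (rotate(+1)): offset=1, physical=[o,B,C,D,E], logical=[B,C,D,E,o]
After op 4 (replace(4, 'l')): offset=1, physical=[l,B,C,D,E], logical=[B,C,D,E,l]
After op 5 (replace(1, 'j')): offset=1, physical=[l,B,j,D,E], logical=[B,j,D,E,l]
After op 6 (swap(0, 3)): offset=1, physical=[l,E,j,D,B], logical=[E,j,D,B,l]
After op 7 (rotate(+3)): offset=4, physical=[l,E,j,D,B], logical=[B,l,E,j,D]
After op 8 (swap(1, 3)): offset=4, physical=[j,E,l,D,B], logical=[B,j,E,l,D]
After op 9 (rotate(+1)): offset=0, physical=[j,E,l,D,B], logical=[j,E,l,D,B]
After op 10 (replace(1, 'c')): offset=0, physical=[j,c,l,D,B], logical=[j,c,l,D,B]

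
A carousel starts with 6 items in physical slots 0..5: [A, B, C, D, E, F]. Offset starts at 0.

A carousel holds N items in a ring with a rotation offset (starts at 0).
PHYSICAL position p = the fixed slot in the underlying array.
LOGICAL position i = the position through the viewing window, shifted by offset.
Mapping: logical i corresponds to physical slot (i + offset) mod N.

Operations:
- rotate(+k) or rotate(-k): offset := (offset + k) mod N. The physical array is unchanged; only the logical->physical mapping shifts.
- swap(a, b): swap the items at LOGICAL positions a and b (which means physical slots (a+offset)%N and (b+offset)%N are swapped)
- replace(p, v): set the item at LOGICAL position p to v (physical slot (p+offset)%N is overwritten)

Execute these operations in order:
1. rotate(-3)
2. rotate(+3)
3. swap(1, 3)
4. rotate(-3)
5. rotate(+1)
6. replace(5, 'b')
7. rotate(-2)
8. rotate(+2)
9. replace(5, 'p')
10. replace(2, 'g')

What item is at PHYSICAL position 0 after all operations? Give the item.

Answer: g

Derivation:
After op 1 (rotate(-3)): offset=3, physical=[A,B,C,D,E,F], logical=[D,E,F,A,B,C]
After op 2 (rotate(+3)): offset=0, physical=[A,B,C,D,E,F], logical=[A,B,C,D,E,F]
After op 3 (swap(1, 3)): offset=0, physical=[A,D,C,B,E,F], logical=[A,D,C,B,E,F]
After op 4 (rotate(-3)): offset=3, physical=[A,D,C,B,E,F], logical=[B,E,F,A,D,C]
After op 5 (rotate(+1)): offset=4, physical=[A,D,C,B,E,F], logical=[E,F,A,D,C,B]
After op 6 (replace(5, 'b')): offset=4, physical=[A,D,C,b,E,F], logical=[E,F,A,D,C,b]
After op 7 (rotate(-2)): offset=2, physical=[A,D,C,b,E,F], logical=[C,b,E,F,A,D]
After op 8 (rotate(+2)): offset=4, physical=[A,D,C,b,E,F], logical=[E,F,A,D,C,b]
After op 9 (replace(5, 'p')): offset=4, physical=[A,D,C,p,E,F], logical=[E,F,A,D,C,p]
After op 10 (replace(2, 'g')): offset=4, physical=[g,D,C,p,E,F], logical=[E,F,g,D,C,p]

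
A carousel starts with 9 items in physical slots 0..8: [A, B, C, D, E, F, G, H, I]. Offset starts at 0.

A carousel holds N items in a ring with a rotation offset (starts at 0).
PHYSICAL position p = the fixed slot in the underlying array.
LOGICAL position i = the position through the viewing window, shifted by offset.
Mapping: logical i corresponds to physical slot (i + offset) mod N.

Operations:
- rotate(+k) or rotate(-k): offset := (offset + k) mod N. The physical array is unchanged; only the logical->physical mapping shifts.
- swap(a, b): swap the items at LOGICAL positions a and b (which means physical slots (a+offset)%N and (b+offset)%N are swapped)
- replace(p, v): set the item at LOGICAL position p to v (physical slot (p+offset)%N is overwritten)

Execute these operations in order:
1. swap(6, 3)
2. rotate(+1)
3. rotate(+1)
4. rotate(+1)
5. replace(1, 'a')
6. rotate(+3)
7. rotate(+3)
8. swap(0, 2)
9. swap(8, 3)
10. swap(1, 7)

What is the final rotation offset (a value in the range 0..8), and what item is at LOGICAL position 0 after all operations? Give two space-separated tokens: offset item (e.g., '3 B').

After op 1 (swap(6, 3)): offset=0, physical=[A,B,C,G,E,F,D,H,I], logical=[A,B,C,G,E,F,D,H,I]
After op 2 (rotate(+1)): offset=1, physical=[A,B,C,G,E,F,D,H,I], logical=[B,C,G,E,F,D,H,I,A]
After op 3 (rotate(+1)): offset=2, physical=[A,B,C,G,E,F,D,H,I], logical=[C,G,E,F,D,H,I,A,B]
After op 4 (rotate(+1)): offset=3, physical=[A,B,C,G,E,F,D,H,I], logical=[G,E,F,D,H,I,A,B,C]
After op 5 (replace(1, 'a')): offset=3, physical=[A,B,C,G,a,F,D,H,I], logical=[G,a,F,D,H,I,A,B,C]
After op 6 (rotate(+3)): offset=6, physical=[A,B,C,G,a,F,D,H,I], logical=[D,H,I,A,B,C,G,a,F]
After op 7 (rotate(+3)): offset=0, physical=[A,B,C,G,a,F,D,H,I], logical=[A,B,C,G,a,F,D,H,I]
After op 8 (swap(0, 2)): offset=0, physical=[C,B,A,G,a,F,D,H,I], logical=[C,B,A,G,a,F,D,H,I]
After op 9 (swap(8, 3)): offset=0, physical=[C,B,A,I,a,F,D,H,G], logical=[C,B,A,I,a,F,D,H,G]
After op 10 (swap(1, 7)): offset=0, physical=[C,H,A,I,a,F,D,B,G], logical=[C,H,A,I,a,F,D,B,G]

Answer: 0 C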